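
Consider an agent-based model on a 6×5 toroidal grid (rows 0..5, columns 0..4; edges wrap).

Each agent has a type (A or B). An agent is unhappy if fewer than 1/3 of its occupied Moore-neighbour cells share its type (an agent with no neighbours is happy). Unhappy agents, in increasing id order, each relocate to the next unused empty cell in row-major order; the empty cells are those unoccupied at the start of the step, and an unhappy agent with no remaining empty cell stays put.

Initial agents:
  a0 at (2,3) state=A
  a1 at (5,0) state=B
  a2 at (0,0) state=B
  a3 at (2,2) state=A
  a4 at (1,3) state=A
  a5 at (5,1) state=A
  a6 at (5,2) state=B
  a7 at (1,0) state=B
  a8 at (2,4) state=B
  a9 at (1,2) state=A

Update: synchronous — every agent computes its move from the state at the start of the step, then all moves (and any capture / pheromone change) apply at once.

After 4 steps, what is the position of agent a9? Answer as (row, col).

t=1: a0@(2,3):A a1@(5,0):B a2@(0,0):B a3@(2,2):A a4@(1,3):A a5@(0,1):A a6@(0,2):B a7@(1,0):B a8@(2,4):B a9@(1,2):A
t=2: a0@(2,3):A a1@(5,0):B a2@(0,0):B a3@(2,2):A a4@(1,3):A a5@(0,3):A a6@(0,4):B a7@(1,0):B a8@(2,4):B a9@(1,2):A
t=3: (unchanged — steady state)

(1, 2)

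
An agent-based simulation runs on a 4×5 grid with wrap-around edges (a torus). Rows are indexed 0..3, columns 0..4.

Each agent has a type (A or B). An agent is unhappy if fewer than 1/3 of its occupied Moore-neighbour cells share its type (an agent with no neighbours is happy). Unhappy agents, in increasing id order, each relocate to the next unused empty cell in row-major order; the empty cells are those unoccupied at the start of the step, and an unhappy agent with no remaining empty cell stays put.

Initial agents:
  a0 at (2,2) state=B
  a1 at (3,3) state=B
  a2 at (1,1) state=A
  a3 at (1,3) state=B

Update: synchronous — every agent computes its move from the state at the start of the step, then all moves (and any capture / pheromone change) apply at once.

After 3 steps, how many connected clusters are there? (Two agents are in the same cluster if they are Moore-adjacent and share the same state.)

2

t=1: a0@(2,2):B a1@(3,3):B a2@(0,0):A a3@(1,3):B
t=2: (unchanged — steady state)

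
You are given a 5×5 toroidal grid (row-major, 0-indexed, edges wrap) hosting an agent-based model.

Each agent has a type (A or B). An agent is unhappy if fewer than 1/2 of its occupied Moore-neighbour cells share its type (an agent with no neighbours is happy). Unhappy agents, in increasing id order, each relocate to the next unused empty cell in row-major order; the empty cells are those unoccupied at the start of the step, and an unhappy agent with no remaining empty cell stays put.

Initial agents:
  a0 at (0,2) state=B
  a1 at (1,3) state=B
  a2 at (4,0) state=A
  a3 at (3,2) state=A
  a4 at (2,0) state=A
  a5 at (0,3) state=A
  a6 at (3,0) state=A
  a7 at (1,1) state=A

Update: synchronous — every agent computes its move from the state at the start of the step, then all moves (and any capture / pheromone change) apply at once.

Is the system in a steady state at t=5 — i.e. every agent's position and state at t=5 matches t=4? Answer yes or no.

t=1: a0@(0,0):B a1@(1,3):B a2@(4,0):A a3@(3,2):A a4@(2,0):A a5@(0,1):A a6@(3,0):A a7@(1,1):A
t=2: a0@(0,2):B a1@(1,3):B a2@(4,0):A a3@(3,2):A a4@(2,0):A a5@(0,1):A a6@(3,0):A a7@(1,1):A
t=3: a0@(0,0):B a1@(1,3):B a2@(4,0):A a3@(3,2):A a4@(2,0):A a5@(0,1):A a6@(3,0):A a7@(1,1):A
t=4: a0@(0,2):B a1@(1,3):B a2@(4,0):A a3@(3,2):A a4@(2,0):A a5@(0,1):A a6@(3,0):A a7@(1,1):A
t=5: a0@(0,0):B a1@(1,3):B a2@(4,0):A a3@(3,2):A a4@(2,0):A a5@(0,1):A a6@(3,0):A a7@(1,1):A

no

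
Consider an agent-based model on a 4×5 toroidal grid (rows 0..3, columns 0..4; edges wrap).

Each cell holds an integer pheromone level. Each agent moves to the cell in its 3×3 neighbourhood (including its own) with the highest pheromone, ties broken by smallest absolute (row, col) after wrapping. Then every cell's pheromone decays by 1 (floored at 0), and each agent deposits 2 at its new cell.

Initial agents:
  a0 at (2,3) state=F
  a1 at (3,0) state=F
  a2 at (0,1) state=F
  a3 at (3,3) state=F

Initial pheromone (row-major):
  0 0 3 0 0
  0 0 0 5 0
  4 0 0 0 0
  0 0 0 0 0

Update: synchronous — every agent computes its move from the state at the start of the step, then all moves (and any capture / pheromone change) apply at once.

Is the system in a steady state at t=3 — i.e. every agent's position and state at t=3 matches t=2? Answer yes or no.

t=1: a0@(1,3) a1@(2,0) a2@(0,2) a3@(0,2) | pheromone: 0 0 6 0 0 / 0 0 0 6 0 / 5 0 0 0 0 / 0 0 0 0 0
t=2: a0@(0,2) a1@(2,0) a2@(0,2) a3@(0,2) | pheromone: 0 0 11 0 0 / 0 0 0 5 0 / 6 0 0 0 0 / 0 0 0 0 0
t=3: a0@(0,2) a1@(2,0) a2@(0,2) a3@(0,2) | pheromone: 0 0 16 0 0 / 0 0 0 4 0 / 7 0 0 0 0 / 0 0 0 0 0

yes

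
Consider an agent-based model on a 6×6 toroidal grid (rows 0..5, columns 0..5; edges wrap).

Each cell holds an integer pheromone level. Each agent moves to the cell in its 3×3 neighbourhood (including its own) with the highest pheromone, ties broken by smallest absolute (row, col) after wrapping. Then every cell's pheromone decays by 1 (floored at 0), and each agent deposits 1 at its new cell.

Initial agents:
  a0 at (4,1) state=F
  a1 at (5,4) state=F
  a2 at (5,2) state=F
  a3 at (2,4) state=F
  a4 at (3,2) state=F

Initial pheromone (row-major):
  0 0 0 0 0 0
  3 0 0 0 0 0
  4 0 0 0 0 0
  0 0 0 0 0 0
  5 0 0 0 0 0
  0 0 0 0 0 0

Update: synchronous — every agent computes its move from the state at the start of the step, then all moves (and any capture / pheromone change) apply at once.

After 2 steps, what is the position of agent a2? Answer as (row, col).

t=1: a0@(4,0) a1@(0,3) a2@(0,1) a3@(1,3) a4@(2,1) | pheromone: 0 1 0 1 0 0 / 2 0 0 1 0 0 / 3 1 0 0 0 0 / 0 0 0 0 0 0 / 5 0 0 0 0 0 / 0 0 0 0 0 0
t=2: a0@(4,0) a1@(0,3) a2@(1,0) a3@(0,3) a4@(2,0) | pheromone: 0 0 0 2 0 0 / 2 0 0 0 0 0 / 3 0 0 0 0 0 / 0 0 0 0 0 0 / 5 0 0 0 0 0 / 0 0 0 0 0 0

(1, 0)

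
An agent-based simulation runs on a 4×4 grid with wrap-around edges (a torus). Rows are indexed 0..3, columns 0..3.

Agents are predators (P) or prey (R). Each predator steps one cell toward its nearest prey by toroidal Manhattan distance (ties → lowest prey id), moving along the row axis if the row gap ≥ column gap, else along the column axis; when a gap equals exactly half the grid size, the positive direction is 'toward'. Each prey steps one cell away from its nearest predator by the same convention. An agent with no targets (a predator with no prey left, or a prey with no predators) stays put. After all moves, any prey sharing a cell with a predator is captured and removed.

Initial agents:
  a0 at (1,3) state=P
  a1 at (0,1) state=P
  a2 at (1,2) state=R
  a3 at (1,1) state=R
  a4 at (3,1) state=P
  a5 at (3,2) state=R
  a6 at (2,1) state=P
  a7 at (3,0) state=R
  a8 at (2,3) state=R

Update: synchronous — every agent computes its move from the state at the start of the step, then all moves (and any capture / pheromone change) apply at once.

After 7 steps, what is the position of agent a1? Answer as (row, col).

t=1: a0@(1,2):P a1@(1,1):P a3@(2,1):R a4@(3,2):P a5@(3,3):R a6@(1,1):P a7@(3,3):R a8@(3,3):R
t=2: a0@(2,2):P a1@(2,1):P a3@(3,1):R a4@(3,3):P a5@(3,0):R a6@(2,1):P a7@(3,0):R a8@(3,0):R
t=3: a0@(3,2):P a1@(3,1):P a3@(0,1):R a4@(3,0):P a6@(3,1):P
t=4: a0@(0,2):P a1@(0,1):P a3@(1,1):R a4@(0,0):P a6@(0,1):P
t=5: a0@(1,2):P a1@(1,1):P a3@(2,1):R a4@(1,0):P a6@(1,1):P
t=6: a0@(2,2):P a1@(2,1):P a3@(3,1):R a4@(2,0):P a6@(2,1):P
t=7: a0@(3,2):P a1@(3,1):P a3@(0,1):R a4@(3,0):P a6@(3,1):P

(3, 1)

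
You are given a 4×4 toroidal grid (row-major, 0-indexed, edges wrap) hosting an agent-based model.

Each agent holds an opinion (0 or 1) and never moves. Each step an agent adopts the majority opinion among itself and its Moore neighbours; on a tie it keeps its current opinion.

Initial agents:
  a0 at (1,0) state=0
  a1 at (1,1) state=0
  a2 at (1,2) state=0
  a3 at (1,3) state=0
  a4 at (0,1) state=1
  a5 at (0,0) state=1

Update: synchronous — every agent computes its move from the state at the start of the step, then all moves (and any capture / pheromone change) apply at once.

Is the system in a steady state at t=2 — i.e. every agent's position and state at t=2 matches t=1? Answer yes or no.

t=1: a0@(1,0):0 a1@(1,1):0 a2@(1,2):0 a3@(1,3):0 a4@(0,1):0 a5@(0,0):0
t=2: (unchanged — steady state)

yes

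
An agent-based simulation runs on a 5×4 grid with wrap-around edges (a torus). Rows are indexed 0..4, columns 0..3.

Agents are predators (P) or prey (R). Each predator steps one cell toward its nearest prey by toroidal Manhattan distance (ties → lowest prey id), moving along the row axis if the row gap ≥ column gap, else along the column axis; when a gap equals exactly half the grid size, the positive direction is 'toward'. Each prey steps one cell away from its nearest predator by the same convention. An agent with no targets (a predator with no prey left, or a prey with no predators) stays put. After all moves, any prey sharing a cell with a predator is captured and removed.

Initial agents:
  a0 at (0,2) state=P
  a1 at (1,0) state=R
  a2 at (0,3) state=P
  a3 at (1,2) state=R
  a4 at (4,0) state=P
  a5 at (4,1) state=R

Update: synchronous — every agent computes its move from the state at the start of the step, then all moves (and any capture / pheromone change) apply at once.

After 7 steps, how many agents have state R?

t=1: a0@(1,2):P a1@(2,0):R a2@(1,3):P a3@(2,2):R a4@(4,1):P a5@(4,2):R
t=2: a0@(2,2):P a1@(3,0):R a2@(2,3):P a3@(3,2):R a4@(4,2):P a5@(4,3):R
t=3: a0@(3,2):P a1@(4,0):R a2@(3,3):P a3@(4,2):R a4@(3,2):P a5@(4,0):R
t=4: a0@(4,2):P a1@(0,0):R a2@(4,3):P a3@(0,2):R a4@(4,2):P a5@(0,0):R
t=5: a0@(0,2):P a1@(1,0):R a2@(0,3):P a3@(1,2):R a4@(0,2):P a5@(1,0):R
t=6: a0@(1,2):P a1@(2,0):R a2@(1,3):P a3@(2,2):R a4@(1,2):P a5@(2,0):R
t=7: a0@(2,2):P a1@(3,0):R a2@(2,3):P a3@(3,2):R a4@(2,2):P a5@(3,0):R

3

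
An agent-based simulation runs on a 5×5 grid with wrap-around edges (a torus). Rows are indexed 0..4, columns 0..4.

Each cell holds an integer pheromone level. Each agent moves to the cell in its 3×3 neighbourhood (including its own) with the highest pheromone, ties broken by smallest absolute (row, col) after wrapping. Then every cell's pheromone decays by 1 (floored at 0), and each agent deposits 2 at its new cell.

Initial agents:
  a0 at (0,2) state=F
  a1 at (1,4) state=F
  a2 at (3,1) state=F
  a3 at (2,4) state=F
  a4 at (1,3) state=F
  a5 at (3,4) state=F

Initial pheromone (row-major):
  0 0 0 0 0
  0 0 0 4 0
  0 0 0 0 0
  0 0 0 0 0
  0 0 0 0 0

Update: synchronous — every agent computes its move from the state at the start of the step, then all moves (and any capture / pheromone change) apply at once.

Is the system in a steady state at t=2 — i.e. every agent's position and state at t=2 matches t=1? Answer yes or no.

t=1: a0@(1,3) a1@(1,3) a2@(2,0) a3@(1,3) a4@(1,3) a5@(2,0) | pheromone: 0 0 0 0 0 / 0 0 0 11 0 / 4 0 0 0 0 / 0 0 0 0 0 / 0 0 0 0 0
t=2: a0@(1,3) a1@(1,3) a2@(2,0) a3@(1,3) a4@(1,3) a5@(2,0) | pheromone: 0 0 0 0 0 / 0 0 0 18 0 / 7 0 0 0 0 / 0 0 0 0 0 / 0 0 0 0 0

yes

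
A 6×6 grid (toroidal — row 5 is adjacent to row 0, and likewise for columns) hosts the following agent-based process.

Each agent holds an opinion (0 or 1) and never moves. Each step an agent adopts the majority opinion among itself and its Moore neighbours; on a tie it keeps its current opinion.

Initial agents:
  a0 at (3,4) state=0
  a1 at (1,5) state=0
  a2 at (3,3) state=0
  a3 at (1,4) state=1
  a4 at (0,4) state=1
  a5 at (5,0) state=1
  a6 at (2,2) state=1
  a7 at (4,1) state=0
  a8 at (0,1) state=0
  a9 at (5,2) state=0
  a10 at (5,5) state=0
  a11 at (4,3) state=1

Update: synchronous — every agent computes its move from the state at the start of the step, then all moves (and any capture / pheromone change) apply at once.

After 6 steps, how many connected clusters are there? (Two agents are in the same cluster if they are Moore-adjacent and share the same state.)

t=1: a0@(3,4):0 a1@(1,5):1 a2@(3,3):0 a3@(1,4):1 a4@(0,4):1 a5@(5,0):0 a6@(2,2):1 a7@(4,1):0 a8@(0,1):0 a9@(5,2):0 a10@(5,5):1 a11@(4,3):0
t=2: (unchanged — steady state)

3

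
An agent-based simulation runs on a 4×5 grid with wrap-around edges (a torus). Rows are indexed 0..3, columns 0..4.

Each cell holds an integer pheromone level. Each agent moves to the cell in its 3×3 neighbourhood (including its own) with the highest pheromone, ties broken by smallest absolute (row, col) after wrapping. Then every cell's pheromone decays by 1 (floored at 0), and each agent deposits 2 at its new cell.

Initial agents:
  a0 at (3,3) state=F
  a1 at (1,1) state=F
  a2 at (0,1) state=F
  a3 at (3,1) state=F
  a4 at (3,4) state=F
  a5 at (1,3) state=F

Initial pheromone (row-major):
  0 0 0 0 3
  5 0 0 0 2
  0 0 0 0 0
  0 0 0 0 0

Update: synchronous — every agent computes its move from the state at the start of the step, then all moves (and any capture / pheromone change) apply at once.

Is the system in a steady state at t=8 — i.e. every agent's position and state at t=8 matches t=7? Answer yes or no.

t=1: a0@(0,4) a1@(1,0) a2@(1,0) a3@(0,0) a4@(0,4) a5@(0,4) | pheromone: 2 0 0 0 8 / 8 0 0 0 1 / 0 0 0 0 0 / 0 0 0 0 0
t=2: a0@(0,4) a1@(0,4) a2@(0,4) a3@(0,4) a4@(0,4) a5@(0,4) | pheromone: 1 0 0 0 19 / 7 0 0 0 0 / 0 0 0 0 0 / 0 0 0 0 0
t=3: a0@(0,4) a1@(0,4) a2@(0,4) a3@(0,4) a4@(0,4) a5@(0,4) | pheromone: 0 0 0 0 30 / 6 0 0 0 0 / 0 0 0 0 0 / 0 0 0 0 0
t=4: a0@(0,4) a1@(0,4) a2@(0,4) a3@(0,4) a4@(0,4) a5@(0,4) | pheromone: 0 0 0 0 41 / 5 0 0 0 0 / 0 0 0 0 0 / 0 0 0 0 0
t=5: a0@(0,4) a1@(0,4) a2@(0,4) a3@(0,4) a4@(0,4) a5@(0,4) | pheromone: 0 0 0 0 52 / 4 0 0 0 0 / 0 0 0 0 0 / 0 0 0 0 0
t=6: a0@(0,4) a1@(0,4) a2@(0,4) a3@(0,4) a4@(0,4) a5@(0,4) | pheromone: 0 0 0 0 63 / 3 0 0 0 0 / 0 0 0 0 0 / 0 0 0 0 0
t=7: a0@(0,4) a1@(0,4) a2@(0,4) a3@(0,4) a4@(0,4) a5@(0,4) | pheromone: 0 0 0 0 74 / 2 0 0 0 0 / 0 0 0 0 0 / 0 0 0 0 0
t=8: a0@(0,4) a1@(0,4) a2@(0,4) a3@(0,4) a4@(0,4) a5@(0,4) | pheromone: 0 0 0 0 85 / 1 0 0 0 0 / 0 0 0 0 0 / 0 0 0 0 0

yes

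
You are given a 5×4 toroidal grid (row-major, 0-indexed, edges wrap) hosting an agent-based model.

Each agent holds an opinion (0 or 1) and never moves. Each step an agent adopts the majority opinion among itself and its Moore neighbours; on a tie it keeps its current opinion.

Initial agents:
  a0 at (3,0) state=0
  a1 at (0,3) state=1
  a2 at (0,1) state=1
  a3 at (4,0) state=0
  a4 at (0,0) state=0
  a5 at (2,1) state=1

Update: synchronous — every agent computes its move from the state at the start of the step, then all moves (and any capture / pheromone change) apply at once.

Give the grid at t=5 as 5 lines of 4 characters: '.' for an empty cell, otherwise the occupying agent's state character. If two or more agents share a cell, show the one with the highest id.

t=1: a0@(3,0):0 a1@(0,3):0 a2@(0,1):0 a3@(4,0):0 a4@(0,0):0 a5@(2,1):1
t=2: (unchanged — steady state)

00.0
....
.1..
0...
0...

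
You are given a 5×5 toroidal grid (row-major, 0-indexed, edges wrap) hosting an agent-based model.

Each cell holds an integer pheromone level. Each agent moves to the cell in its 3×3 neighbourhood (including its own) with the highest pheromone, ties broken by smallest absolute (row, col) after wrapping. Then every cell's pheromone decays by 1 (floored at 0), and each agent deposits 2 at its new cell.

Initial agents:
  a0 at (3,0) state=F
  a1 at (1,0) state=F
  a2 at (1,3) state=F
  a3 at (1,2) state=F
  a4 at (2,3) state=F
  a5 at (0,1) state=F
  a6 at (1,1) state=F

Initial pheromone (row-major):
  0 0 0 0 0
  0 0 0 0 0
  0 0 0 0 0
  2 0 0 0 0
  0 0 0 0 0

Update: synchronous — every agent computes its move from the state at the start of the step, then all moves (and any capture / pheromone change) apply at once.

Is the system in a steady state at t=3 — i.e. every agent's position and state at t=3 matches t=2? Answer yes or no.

t=1: a0@(3,0) a1@(0,0) a2@(0,2) a3@(0,1) a4@(1,2) a5@(0,0) a6@(0,0) | pheromone: 6 2 2 0 0 / 0 0 2 0 0 / 0 0 0 0 0 / 3 0 0 0 0 / 0 0 0 0 0
t=2: a0@(3,0) a1@(0,0) a2@(0,1) a3@(0,0) a4@(0,1) a5@(0,0) a6@(0,0) | pheromone: 13 5 1 0 0 / 0 0 1 0 0 / 0 0 0 0 0 / 4 0 0 0 0 / 0 0 0 0 0
t=3: a0@(3,0) a1@(0,0) a2@(0,0) a3@(0,0) a4@(0,0) a5@(0,0) a6@(0,0) | pheromone: 24 4 0 0 0 / 0 0 0 0 0 / 0 0 0 0 0 / 5 0 0 0 0 / 0 0 0 0 0

no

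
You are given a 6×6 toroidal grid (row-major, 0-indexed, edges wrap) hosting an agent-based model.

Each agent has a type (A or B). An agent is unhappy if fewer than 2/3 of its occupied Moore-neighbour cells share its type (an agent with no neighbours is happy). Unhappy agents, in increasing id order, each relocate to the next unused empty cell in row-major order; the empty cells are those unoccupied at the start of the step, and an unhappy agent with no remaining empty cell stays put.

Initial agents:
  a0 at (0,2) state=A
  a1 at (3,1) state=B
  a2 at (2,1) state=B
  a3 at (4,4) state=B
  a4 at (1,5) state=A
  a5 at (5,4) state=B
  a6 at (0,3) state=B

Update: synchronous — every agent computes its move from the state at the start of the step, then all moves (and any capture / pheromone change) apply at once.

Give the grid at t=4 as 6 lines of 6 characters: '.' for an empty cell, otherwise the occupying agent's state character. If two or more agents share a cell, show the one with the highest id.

t=1: a0@(0,0):A a1@(3,1):B a2@(2,1):B a3@(4,4):B a4@(1,5):A a5@(5,4):B a6@(0,1):B
t=2: a0@(0,2):A a1@(3,1):B a2@(2,1):B a3@(4,4):B a4@(1,5):A a5@(5,4):B a6@(0,3):B
t=3: a0@(0,0):A a1@(3,1):B a2@(2,1):B a3@(4,4):B a4@(1,5):A a5@(5,4):B a6@(0,1):B
t=4: a0@(0,2):A a1@(3,1):B a2@(2,1):B a3@(4,4):B a4@(1,5):A a5@(5,4):B a6@(0,3):B

..AB..
.....A
.B....
.B....
....B.
....B.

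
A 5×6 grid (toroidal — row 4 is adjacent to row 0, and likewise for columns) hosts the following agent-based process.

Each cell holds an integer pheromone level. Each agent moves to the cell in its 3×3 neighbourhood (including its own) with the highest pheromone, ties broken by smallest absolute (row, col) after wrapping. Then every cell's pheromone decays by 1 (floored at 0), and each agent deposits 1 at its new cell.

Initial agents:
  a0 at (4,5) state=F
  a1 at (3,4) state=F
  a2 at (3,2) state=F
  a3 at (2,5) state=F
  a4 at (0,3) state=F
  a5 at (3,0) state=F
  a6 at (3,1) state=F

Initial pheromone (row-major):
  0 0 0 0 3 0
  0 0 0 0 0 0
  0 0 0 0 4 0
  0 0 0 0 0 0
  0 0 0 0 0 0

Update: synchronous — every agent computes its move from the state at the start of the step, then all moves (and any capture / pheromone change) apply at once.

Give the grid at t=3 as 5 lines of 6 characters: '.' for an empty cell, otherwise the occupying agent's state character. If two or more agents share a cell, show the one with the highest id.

....F.
......
F...F.
......
......

t=1: a0@(0,4) a1@(2,4) a2@(2,1) a3@(2,4) a4@(0,4) a5@(2,0) a6@(2,0) | pheromone: 0 0 0 0 4 0 / 0 0 0 0 0 0 / 2 1 0 0 5 0 / 0 0 0 0 0 0 / 0 0 0 0 0 0
t=2: a0@(0,4) a1@(2,4) a2@(2,0) a3@(2,4) a4@(0,4) a5@(2,0) a6@(2,0) | pheromone: 0 0 0 0 5 0 / 0 0 0 0 0 0 / 4 0 0 0 6 0 / 0 0 0 0 0 0 / 0 0 0 0 0 0
t=3: a0@(0,4) a1@(2,4) a2@(2,0) a3@(2,4) a4@(0,4) a5@(2,0) a6@(2,0) | pheromone: 0 0 0 0 6 0 / 0 0 0 0 0 0 / 6 0 0 0 7 0 / 0 0 0 0 0 0 / 0 0 0 0 0 0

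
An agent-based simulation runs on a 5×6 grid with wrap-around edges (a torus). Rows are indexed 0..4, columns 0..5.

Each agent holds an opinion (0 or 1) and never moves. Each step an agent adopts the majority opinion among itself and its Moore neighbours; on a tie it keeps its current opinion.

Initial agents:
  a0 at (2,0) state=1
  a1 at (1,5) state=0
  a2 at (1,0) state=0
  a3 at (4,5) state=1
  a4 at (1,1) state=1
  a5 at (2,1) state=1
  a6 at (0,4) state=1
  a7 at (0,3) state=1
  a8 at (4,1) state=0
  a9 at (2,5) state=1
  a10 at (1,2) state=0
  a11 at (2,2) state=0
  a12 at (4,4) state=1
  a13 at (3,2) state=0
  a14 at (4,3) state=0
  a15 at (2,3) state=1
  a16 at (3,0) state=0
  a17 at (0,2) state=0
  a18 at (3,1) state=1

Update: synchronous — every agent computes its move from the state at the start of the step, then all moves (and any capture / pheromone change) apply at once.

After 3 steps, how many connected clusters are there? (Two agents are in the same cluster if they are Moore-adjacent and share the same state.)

t=1: a0@(2,0):1 a1@(1,5):1 a2@(1,0):1 a3@(4,5):1 a4@(1,1):0 a5@(2,1):0 a6@(0,4):1 a7@(0,3):1 a8@(4,1):0 a9@(2,5):0 a10@(1,2):1 a11@(2,2):1 a12@(4,4):1 a13@(3,2):0 a14@(4,3):0 a15@(2,3):0 a16@(3,0):1 a17@(0,2):0 a18@(3,1):0
t=2: a0@(2,0):1 a1@(1,5):1 a2@(1,0):1 a3@(4,5):1 a4@(1,1):1 a5@(2,1):1 a6@(0,4):1 a7@(0,3):1 a8@(4,1):0 a9@(2,5):1 a10@(1,2):0 a11@(2,2):0 a12@(4,4):1 a13@(3,2):0 a14@(4,3):0 a15@(2,3):0 a16@(3,0):0 a17@(0,2):0 a18@(3,1):0
t=3: a0@(2,0):1 a1@(1,5):1 a2@(1,0):1 a3@(4,5):1 a4@(1,1):1 a5@(2,1):0 a6@(0,4):1 a7@(0,3):1 a8@(4,1):0 a9@(2,5):1 a10@(1,2):0 a11@(2,2):0 a12@(4,4):1 a13@(3,2):0 a14@(4,3):0 a15@(2,3):0 a16@(3,0):1 a17@(0,2):0 a18@(3,1):0

2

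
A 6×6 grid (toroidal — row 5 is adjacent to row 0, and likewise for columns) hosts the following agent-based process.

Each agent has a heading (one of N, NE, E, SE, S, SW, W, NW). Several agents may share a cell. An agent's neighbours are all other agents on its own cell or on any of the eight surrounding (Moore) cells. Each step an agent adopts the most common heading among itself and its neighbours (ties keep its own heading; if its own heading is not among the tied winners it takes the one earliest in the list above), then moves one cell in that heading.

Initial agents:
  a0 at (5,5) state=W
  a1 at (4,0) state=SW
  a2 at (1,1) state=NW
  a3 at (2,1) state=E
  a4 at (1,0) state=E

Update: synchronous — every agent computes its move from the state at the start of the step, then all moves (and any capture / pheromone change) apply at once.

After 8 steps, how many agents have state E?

t=1: a0@(5,4):W a1@(5,5):SW a2@(1,2):E a3@(2,2):E a4@(1,1):E
t=2: a0@(5,3):W a1@(0,4):SW a2@(1,3):E a3@(2,3):E a4@(1,2):E
t=3: a0@(5,2):W a1@(1,3):SW a2@(1,4):E a3@(2,4):E a4@(1,3):E
t=4: a0@(5,1):W a1@(1,4):E a2@(1,5):E a3@(2,5):E a4@(1,4):E
t=5: a0@(5,0):W a1@(1,5):E a2@(1,0):E a3@(2,0):E a4@(1,5):E
t=6: a0@(5,5):W a1@(1,0):E a2@(1,1):E a3@(2,1):E a4@(1,0):E
t=7: a0@(5,4):W a1@(1,1):E a2@(1,2):E a3@(2,2):E a4@(1,1):E
t=8: a0@(5,3):W a1@(1,2):E a2@(1,3):E a3@(2,3):E a4@(1,2):E

4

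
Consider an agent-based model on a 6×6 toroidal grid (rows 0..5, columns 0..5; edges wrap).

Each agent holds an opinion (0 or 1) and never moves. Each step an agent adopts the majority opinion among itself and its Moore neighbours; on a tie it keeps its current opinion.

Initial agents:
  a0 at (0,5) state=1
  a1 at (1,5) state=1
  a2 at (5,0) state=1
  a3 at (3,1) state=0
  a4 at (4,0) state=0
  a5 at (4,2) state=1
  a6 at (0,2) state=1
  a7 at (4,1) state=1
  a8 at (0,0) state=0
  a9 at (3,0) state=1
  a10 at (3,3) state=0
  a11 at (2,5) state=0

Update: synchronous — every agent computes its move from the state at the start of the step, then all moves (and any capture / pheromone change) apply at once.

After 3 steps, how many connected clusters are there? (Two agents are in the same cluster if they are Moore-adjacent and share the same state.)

3

t=1: a0@(0,5):1 a1@(1,5):1 a2@(5,0):1 a3@(3,1):1 a4@(4,0):1 a5@(4,2):1 a6@(0,2):1 a7@(4,1):1 a8@(0,0):1 a9@(3,0):0 a10@(3,3):0 a11@(2,5):1
t=2: a0@(0,5):1 a1@(1,5):1 a2@(5,0):1 a3@(3,1):1 a4@(4,0):1 a5@(4,2):1 a6@(0,2):1 a7@(4,1):1 a8@(0,0):1 a9@(3,0):1 a10@(3,3):0 a11@(2,5):1
t=3: (unchanged — steady state)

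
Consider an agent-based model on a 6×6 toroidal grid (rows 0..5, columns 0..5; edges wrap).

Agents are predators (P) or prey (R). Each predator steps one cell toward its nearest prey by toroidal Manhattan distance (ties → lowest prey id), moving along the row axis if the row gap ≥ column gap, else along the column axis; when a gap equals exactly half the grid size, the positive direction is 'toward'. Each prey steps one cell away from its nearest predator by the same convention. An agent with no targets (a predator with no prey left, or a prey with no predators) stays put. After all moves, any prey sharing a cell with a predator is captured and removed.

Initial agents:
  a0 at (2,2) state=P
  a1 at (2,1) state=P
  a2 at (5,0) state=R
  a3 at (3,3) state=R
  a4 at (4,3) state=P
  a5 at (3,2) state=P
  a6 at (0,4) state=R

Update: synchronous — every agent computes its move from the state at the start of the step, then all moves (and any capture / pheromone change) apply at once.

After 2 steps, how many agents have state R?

t=1: a0@(3,2):P a1@(2,2):P a2@(4,0):R a3@(2,3):R a4@(3,3):P a5@(3,3):P a6@(1,4):R
t=2: a0@(2,2):P a1@(2,3):P a2@(4,5):R a3@(2,4):R a4@(2,3):P a5@(2,3):P a6@(1,5):R

3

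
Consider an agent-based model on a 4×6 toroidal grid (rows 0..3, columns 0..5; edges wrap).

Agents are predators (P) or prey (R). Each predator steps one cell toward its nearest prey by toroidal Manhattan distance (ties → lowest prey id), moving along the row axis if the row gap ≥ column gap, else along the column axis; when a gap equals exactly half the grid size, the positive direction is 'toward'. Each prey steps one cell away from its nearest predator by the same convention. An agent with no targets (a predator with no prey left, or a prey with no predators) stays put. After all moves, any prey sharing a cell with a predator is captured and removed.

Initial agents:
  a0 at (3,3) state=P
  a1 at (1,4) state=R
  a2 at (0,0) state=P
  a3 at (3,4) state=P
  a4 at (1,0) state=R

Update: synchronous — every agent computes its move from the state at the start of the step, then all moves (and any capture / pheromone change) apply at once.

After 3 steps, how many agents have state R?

1

t=1: a0@(0,3):P a2@(1,0):P a3@(0,4):P a4@(2,0):R
t=2: a0@(0,4):P a2@(2,0):P a3@(1,4):P a4@(3,0):R
t=3: a0@(0,5):P a2@(3,0):P a3@(2,4):P a4@(0,0):R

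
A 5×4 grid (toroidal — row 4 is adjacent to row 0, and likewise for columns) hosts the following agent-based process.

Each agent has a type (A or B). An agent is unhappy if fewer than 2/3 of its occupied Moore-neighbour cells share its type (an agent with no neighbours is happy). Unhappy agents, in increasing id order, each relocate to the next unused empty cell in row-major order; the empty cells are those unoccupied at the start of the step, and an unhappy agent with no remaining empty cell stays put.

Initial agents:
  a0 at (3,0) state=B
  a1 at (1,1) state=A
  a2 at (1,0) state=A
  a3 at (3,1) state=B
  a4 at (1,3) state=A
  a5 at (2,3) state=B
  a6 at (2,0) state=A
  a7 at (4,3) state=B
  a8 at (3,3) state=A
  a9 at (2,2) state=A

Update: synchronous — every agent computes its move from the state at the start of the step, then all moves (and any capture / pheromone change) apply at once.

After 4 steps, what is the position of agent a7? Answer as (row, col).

t=1: a0@(0,0):B a1@(1,1):A a2@(1,0):A a3@(0,1):B a4@(1,3):A a5@(0,2):B a6@(0,3):A a7@(1,2):B a8@(2,1):A a9@(3,2):A
t=2: a0@(2,0):B a1@(2,2):A a2@(1,0):A a3@(2,3):B a4@(3,0):A a5@(3,1):B a6@(3,3):A a7@(4,0):B a8@(2,1):A a9@(3,2):A
t=3: a0@(0,0):B a1@(0,1):A a2@(0,2):A a3@(0,3):B a4@(1,1):A a5@(1,2):B a6@(1,3):A a7@(4,1):B a8@(2,1):A a9@(4,2):A
t=4: a0@(1,0):B a1@(2,0):A a2@(2,2):A a3@(2,3):B a4@(3,0):A a5@(3,1):B a6@(3,2):A a7@(3,3):B a8@(4,0):A a9@(4,3):A

(3, 3)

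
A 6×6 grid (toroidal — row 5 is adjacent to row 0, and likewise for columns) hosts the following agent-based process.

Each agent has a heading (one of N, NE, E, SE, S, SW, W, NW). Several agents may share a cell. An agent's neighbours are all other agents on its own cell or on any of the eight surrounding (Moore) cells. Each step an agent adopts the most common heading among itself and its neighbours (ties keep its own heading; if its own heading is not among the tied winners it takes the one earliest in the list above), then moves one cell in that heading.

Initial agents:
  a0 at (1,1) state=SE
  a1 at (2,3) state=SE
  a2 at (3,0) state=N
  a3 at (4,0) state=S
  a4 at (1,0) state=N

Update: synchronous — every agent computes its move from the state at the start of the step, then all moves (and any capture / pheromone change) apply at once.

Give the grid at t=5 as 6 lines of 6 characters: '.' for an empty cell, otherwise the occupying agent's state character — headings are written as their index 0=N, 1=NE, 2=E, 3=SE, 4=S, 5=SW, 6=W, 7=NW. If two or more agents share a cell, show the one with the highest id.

......
......
0.....
0.....
0....0
......

t=1: a0@(2,2):SE a1@(3,4):SE a2@(2,0):N a3@(5,0):S a4@(0,0):N
t=2: a0@(3,3):SE a1@(4,5):SE a2@(1,0):N a3@(0,0):S a4@(5,0):N
t=3: a0@(4,4):SE a1@(5,0):SE a2@(0,0):N a3@(5,0):N a4@(4,0):N
t=4: a0@(5,5):SE a1@(4,0):N a2@(5,0):N a3@(4,0):N a4@(3,0):N
t=5: a0@(4,5):N a1@(3,0):N a2@(4,0):N a3@(3,0):N a4@(2,0):N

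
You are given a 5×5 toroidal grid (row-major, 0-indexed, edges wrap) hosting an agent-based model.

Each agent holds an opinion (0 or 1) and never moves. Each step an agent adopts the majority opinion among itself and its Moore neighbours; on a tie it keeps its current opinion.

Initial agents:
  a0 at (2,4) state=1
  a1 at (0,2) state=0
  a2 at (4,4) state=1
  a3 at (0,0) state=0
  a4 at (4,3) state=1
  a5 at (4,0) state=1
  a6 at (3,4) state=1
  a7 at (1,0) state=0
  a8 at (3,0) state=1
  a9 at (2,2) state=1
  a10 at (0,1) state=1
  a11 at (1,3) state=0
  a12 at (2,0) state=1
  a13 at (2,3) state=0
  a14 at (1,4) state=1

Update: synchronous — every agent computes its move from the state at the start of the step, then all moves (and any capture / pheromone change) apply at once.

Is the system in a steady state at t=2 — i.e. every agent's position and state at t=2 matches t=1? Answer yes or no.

no

t=1: a0@(2,4):1 a1@(0,2):0 a2@(4,4):1 a3@(0,0):1 a4@(4,3):1 a5@(4,0):1 a6@(3,4):1 a7@(1,0):1 a8@(3,0):1 a9@(2,2):0 a10@(0,1):0 a11@(1,3):0 a12@(2,0):1 a13@(2,3):1 a14@(1,4):0
t=2: a0@(2,4):1 a1@(0,2):0 a2@(4,4):1 a3@(0,0):1 a4@(4,3):1 a5@(4,0):1 a6@(3,4):1 a7@(1,0):1 a8@(3,0):1 a9@(2,2):0 a10@(0,1):1 a11@(1,3):0 a12@(2,0):1 a13@(2,3):1 a14@(1,4):1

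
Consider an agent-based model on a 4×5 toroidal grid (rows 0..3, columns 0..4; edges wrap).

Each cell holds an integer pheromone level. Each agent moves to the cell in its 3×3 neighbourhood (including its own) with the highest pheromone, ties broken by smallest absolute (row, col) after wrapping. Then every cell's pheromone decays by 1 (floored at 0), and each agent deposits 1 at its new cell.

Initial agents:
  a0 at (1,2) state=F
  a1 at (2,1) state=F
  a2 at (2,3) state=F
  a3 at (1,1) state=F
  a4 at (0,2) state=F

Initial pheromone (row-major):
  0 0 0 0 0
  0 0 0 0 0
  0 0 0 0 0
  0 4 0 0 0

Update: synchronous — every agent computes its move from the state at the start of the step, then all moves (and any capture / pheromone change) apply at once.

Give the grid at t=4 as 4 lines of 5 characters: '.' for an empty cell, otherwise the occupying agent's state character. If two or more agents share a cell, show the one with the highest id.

t=1: a0@(0,1) a1@(3,1) a2@(1,2) a3@(0,0) a4@(3,1) | pheromone: 1 1 0 0 0 / 0 0 1 0 0 / 0 0 0 0 0 / 0 5 0 0 0
t=2: a0@(3,1) a1@(3,1) a2@(0,1) a3@(3,1) a4@(3,1) | pheromone: 0 1 0 0 0 / 0 0 0 0 0 / 0 0 0 0 0 / 0 8 0 0 0
t=3: a0@(3,1) a1@(3,1) a2@(3,1) a3@(3,1) a4@(3,1) | pheromone: 0 0 0 0 0 / 0 0 0 0 0 / 0 0 0 0 0 / 0 12 0 0 0
t=4: a0@(3,1) a1@(3,1) a2@(3,1) a3@(3,1) a4@(3,1) | pheromone: 0 0 0 0 0 / 0 0 0 0 0 / 0 0 0 0 0 / 0 16 0 0 0

.....
.....
.....
.F...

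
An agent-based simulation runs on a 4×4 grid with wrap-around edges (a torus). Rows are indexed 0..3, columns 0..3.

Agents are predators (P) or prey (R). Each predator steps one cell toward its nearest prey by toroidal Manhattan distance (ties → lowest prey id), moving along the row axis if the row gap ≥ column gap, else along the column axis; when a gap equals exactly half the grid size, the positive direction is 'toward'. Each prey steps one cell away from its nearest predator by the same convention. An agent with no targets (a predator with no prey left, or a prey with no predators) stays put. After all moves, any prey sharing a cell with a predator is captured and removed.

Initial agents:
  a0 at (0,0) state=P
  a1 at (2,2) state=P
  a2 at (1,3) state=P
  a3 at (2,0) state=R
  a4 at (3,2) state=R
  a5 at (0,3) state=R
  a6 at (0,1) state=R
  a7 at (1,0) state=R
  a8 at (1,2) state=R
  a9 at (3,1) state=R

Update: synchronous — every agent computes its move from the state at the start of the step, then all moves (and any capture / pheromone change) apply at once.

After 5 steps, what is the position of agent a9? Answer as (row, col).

(2, 1)

t=1: a0@(0,3):P a1@(3,2):P a2@(0,3):P a3@(1,0):R a4@(0,2):R a5@(0,2):R a6@(0,2):R a7@(2,0):R a8@(0,2):R a9@(2,1):R
t=2: a0@(0,2):P a1@(0,2):P a2@(0,2):P a3@(2,0):R a4@(0,1):R a5@(0,1):R a6@(0,1):R a7@(1,0):R a8@(0,1):R a9@(1,1):R
t=3: a0@(0,1):P a1@(0,1):P a2@(0,1):P a3@(1,0):R a4@(0,0):R a5@(0,0):R a6@(0,0):R a7@(1,3):R a8@(0,0):R a9@(2,1):R
t=4: a0@(0,0):P a1@(0,0):P a2@(0,0):P a3@(2,0):R a4@(0,3):R a5@(0,3):R a6@(0,3):R a7@(1,2):R a8@(0,3):R a9@(1,1):R
t=5: a0@(0,3):P a1@(0,3):P a2@(0,3):P a3@(1,0):R a4@(0,2):R a5@(0,2):R a6@(0,2):R a7@(1,1):R a8@(0,2):R a9@(2,1):R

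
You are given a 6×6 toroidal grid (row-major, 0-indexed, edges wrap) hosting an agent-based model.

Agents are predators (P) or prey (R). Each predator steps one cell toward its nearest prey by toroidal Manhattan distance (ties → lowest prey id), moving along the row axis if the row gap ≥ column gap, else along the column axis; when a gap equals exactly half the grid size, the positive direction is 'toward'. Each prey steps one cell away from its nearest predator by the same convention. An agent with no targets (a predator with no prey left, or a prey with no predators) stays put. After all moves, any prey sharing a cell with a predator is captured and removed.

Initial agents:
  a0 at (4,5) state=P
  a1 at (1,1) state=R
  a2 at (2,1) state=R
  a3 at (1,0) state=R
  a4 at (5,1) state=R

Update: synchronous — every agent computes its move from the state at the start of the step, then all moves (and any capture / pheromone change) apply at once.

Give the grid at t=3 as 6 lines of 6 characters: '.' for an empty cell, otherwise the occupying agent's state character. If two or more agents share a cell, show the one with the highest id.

t=1: a0@(4,0):P a1@(0,1):R a2@(1,1):R a3@(0,0):R a4@(5,2):R
t=2: a0@(5,0):P a1@(1,1):R a2@(0,1):R a3@(1,0):R a4@(5,3):R
t=3: a0@(0,0):P a1@(2,1):R a2@(1,1):R a3@(2,0):R a4@(5,2):R

P.....
.R....
RR....
......
......
..R...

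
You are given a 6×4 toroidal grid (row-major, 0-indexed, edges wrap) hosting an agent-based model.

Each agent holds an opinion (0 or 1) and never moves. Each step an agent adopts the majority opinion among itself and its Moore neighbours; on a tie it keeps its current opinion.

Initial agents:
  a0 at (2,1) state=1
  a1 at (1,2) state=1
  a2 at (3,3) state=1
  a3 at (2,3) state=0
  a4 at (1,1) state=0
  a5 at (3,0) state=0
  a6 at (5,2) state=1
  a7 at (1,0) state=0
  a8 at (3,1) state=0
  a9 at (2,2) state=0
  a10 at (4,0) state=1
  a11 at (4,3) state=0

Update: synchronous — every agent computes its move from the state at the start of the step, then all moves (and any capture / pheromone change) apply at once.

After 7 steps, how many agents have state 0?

t=1: a0@(2,1):0 a1@(1,2):0 a2@(3,3):0 a3@(2,3):0 a4@(1,1):0 a5@(3,0):0 a6@(5,2):1 a7@(1,0):0 a8@(3,1):0 a9@(2,2):0 a10@(4,0):0 a11@(4,3):1
t=2: a0@(2,1):0 a1@(1,2):0 a2@(3,3):0 a3@(2,3):0 a4@(1,1):0 a5@(3,0):0 a6@(5,2):1 a7@(1,0):0 a8@(3,1):0 a9@(2,2):0 a10@(4,0):0 a11@(4,3):0
t=3: (unchanged — steady state)

11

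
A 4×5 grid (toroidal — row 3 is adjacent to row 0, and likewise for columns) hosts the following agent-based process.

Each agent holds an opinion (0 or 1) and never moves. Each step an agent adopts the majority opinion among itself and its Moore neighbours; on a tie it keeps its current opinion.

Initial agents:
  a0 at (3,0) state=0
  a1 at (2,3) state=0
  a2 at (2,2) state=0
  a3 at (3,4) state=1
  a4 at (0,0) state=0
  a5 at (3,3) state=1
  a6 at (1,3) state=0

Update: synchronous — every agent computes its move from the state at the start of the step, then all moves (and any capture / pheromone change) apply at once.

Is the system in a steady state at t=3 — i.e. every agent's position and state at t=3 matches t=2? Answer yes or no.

t=1: a0@(3,0):0 a1@(2,3):0 a2@(2,2):0 a3@(3,4):0 a4@(0,0):0 a5@(3,3):1 a6@(1,3):0
t=2: a0@(3,0):0 a1@(2,3):0 a2@(2,2):0 a3@(3,4):0 a4@(0,0):0 a5@(3,3):0 a6@(1,3):0
t=3: (unchanged — steady state)

yes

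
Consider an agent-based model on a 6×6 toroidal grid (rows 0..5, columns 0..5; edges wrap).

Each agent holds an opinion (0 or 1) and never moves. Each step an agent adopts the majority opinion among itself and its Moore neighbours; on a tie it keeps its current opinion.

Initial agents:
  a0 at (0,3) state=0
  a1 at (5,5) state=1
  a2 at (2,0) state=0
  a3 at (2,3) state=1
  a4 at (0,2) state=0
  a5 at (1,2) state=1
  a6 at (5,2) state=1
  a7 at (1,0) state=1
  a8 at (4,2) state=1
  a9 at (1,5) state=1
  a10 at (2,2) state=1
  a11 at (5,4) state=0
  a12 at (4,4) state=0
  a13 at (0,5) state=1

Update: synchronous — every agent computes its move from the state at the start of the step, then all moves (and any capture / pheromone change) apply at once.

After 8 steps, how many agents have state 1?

10

t=1: a0@(0,3):0 a1@(5,5):1 a2@(2,0):1 a3@(2,3):1 a4@(0,2):0 a5@(1,2):1 a6@(5,2):1 a7@(1,0):1 a8@(4,2):1 a9@(1,5):1 a10@(2,2):1 a11@(5,4):0 a12@(4,4):0 a13@(0,5):1
t=2: (unchanged — steady state)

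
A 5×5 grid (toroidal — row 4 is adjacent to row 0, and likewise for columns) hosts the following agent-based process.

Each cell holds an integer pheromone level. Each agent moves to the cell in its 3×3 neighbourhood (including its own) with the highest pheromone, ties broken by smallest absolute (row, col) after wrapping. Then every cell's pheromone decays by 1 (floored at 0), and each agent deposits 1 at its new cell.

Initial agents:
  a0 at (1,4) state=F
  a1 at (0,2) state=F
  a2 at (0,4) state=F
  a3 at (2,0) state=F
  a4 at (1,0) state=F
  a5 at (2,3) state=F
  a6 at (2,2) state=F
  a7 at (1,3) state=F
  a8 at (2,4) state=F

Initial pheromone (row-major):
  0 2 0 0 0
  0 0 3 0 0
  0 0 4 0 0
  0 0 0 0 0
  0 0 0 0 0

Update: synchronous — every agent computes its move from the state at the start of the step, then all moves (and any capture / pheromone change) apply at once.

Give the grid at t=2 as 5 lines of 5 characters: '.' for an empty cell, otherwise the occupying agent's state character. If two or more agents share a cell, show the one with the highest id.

F....
..F..
..F..
.....
.....

t=1: a0@(0,0) a1@(1,2) a2@(0,0) a3@(1,0) a4@(0,1) a5@(2,2) a6@(2,2) a7@(2,2) a8@(1,0) | pheromone: 2 2 0 0 0 / 2 0 3 0 0 / 0 0 6 0 0 / 0 0 0 0 0 / 0 0 0 0 0
t=2: a0@(0,0) a1@(2,2) a2@(0,0) a3@(0,0) a4@(1,2) a5@(2,2) a6@(2,2) a7@(2,2) a8@(0,0) | pheromone: 5 1 0 0 0 / 1 0 3 0 0 / 0 0 9 0 0 / 0 0 0 0 0 / 0 0 0 0 0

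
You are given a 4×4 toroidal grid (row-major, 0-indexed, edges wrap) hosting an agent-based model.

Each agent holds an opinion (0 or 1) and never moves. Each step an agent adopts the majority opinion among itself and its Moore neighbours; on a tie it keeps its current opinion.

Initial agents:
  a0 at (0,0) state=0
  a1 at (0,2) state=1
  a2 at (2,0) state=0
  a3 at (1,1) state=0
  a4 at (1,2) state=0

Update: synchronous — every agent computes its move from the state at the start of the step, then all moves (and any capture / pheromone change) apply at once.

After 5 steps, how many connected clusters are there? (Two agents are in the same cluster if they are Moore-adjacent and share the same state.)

1

t=1: a0@(0,0):0 a1@(0,2):0 a2@(2,0):0 a3@(1,1):0 a4@(1,2):0
t=2: (unchanged — steady state)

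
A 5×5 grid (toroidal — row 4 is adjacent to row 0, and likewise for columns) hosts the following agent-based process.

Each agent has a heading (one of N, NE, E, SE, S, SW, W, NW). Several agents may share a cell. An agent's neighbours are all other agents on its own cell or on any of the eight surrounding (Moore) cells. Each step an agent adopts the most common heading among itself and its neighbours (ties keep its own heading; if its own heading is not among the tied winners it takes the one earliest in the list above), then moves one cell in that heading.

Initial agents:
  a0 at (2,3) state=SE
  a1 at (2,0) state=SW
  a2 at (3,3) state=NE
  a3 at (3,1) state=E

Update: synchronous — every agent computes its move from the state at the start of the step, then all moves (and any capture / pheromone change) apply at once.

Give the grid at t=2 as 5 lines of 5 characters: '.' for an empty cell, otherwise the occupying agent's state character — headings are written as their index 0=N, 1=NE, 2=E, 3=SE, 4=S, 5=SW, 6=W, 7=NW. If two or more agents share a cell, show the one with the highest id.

.....
1....
.....
...2.
3..5.

t=1: a0@(3,4):SE a1@(3,4):SW a2@(2,4):NE a3@(3,2):E
t=2: a0@(4,0):SE a1@(4,3):SW a2@(1,0):NE a3@(3,3):E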